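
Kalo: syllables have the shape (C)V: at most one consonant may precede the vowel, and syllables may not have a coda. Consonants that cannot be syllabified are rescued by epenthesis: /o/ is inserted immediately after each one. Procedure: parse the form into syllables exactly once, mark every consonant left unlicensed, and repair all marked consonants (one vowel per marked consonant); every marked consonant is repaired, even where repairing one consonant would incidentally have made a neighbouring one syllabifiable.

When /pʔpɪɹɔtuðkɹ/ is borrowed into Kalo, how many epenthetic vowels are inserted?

5

The unsyllabifiable consonants are /p/, /ʔ/, /ð/, /k/, /ɹ/; each receives one epenthetic vowel.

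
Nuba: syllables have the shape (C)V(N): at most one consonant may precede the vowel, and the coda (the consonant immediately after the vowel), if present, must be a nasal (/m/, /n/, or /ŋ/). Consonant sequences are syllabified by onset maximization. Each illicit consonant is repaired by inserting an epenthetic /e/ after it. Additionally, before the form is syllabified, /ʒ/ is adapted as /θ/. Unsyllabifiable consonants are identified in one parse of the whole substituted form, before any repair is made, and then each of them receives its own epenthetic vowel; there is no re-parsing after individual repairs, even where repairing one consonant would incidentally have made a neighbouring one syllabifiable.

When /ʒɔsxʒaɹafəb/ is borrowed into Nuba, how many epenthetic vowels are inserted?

3

After substitution the input is /θɔsxθaɹafəb/.
The unsyllabifiable consonants are /s/, /x/, /b/; each receives one epenthetic vowel.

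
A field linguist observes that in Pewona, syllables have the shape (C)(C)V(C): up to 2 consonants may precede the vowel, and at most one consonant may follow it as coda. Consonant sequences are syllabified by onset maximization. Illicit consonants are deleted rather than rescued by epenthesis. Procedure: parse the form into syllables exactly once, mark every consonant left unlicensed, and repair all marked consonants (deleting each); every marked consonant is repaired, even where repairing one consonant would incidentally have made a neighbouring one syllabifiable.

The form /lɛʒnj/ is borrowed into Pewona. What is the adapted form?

lɛʒ

Syllabifying with onset maximization leaves /n/, /j/ stranded (at most one coda consonant is licensed; onsets may contain at most 2 consonants).
Each unlicensed consonant is deleted: /n/, /j/.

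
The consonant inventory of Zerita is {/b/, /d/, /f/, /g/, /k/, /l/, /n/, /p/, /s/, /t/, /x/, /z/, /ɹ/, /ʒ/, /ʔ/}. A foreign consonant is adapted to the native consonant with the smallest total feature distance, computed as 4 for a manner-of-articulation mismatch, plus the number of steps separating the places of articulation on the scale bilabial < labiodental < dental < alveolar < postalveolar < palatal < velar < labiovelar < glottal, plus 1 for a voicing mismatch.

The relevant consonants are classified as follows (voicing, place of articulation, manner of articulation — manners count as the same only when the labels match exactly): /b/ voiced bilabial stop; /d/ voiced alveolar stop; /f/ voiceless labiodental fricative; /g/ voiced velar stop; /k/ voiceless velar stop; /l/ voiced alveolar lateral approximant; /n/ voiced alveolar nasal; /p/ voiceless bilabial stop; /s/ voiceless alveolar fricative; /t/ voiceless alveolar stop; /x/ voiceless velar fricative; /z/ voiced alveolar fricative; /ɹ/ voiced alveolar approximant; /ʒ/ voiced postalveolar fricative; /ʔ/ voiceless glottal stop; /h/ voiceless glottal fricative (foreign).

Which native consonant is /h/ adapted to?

x

/x/ is closest: same manner (fricative), place distance 2 (glottal→velar), same voicing; total 2. Next closest is /ʔ/ at distance 4.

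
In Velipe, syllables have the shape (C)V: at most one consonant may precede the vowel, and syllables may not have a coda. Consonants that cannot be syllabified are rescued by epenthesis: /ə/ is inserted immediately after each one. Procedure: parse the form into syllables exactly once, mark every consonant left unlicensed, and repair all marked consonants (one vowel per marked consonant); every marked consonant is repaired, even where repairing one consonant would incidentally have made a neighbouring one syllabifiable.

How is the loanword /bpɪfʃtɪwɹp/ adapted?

Under (C)V, the unsyllabifiable consonants are /b/, /f/, /ʃ/, /w/, /ɹ/, /p/ (no codas are permitted; onsets are limited to one consonant).
Each unlicensed consonant becomes the onset of a new syllable: /b/ → /bə/, /f/ → /fə/, /ʃ/ → /ʃə/, /w/ → /wə/, /ɹ/ → /ɹə/, /p/ → /pə/.

bəpɪfəʃətɪwəɹəpə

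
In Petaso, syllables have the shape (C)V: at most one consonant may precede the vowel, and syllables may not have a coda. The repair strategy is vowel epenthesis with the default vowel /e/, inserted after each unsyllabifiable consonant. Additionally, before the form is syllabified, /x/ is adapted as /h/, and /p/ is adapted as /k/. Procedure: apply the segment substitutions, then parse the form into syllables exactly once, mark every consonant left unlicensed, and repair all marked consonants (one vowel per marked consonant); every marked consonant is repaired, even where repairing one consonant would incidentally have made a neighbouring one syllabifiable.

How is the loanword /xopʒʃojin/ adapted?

Substitution: /x/ → /h/, /p/ → /k/, giving /hokʒʃojin/.
Syllabifying with onset maximization leaves /k/, /ʒ/, /n/ stranded (no codas are permitted; onsets are limited to one consonant).
Epenthesis after each stranded consonant: /k/ → /ke/, /ʒ/ → /ʒe/, /n/ → /ne/.

hokeʒeʃojine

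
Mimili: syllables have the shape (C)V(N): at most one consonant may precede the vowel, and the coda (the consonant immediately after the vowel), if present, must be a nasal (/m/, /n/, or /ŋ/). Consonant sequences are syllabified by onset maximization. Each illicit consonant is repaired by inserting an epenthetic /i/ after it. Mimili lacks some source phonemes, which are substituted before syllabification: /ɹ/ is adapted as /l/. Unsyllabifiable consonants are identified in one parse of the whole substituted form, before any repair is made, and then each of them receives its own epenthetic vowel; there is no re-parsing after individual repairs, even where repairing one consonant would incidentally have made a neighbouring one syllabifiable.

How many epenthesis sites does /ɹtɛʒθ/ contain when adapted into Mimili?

After substitution the input is /ltɛʒθ/.
The unsyllabifiable consonants are /l/, /ʒ/, /θ/; each receives one epenthetic vowel.

3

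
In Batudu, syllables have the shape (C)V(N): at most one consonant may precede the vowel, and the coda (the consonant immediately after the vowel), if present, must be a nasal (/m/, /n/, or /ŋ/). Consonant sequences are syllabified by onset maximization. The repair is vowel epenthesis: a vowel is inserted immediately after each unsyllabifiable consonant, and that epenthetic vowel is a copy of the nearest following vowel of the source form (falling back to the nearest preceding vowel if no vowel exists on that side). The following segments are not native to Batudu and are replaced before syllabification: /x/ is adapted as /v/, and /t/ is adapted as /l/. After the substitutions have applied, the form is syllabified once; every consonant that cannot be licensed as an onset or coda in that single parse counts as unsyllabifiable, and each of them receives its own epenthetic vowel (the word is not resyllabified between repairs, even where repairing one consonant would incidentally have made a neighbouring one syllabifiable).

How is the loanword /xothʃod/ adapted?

Substitution: /x/ → /v/, /t/ → /l/, giving /volhʃod/.
The consonants /l/, /h/, /d/ cannot be parsed into a legal (C)V(N) syllable (only a nasal (/m/, /n/, or /ŋ/) is licensed in coda position; onsets are limited to one consonant).
Epenthesis after each stranded consonant: /l/ → /lo/, /h/ → /ho/, /d/ → /do/.

volohoʃodo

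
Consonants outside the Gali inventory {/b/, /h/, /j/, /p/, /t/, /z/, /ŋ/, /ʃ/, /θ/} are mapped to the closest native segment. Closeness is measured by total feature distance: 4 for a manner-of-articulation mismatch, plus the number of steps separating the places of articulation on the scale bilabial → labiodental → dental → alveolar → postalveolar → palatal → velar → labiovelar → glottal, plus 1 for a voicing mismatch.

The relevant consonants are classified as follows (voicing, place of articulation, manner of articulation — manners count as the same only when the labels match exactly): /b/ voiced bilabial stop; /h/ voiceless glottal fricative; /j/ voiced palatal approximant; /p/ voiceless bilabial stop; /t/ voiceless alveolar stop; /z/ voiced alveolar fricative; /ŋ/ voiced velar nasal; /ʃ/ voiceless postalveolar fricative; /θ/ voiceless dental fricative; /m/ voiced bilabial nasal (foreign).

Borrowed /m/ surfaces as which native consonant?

b

/b/ is closest: manner differs (nasal→stop, +4), place distance 0 (bilabial→bilabial), same voicing; total 4. Next closest is /p/ at distance 5.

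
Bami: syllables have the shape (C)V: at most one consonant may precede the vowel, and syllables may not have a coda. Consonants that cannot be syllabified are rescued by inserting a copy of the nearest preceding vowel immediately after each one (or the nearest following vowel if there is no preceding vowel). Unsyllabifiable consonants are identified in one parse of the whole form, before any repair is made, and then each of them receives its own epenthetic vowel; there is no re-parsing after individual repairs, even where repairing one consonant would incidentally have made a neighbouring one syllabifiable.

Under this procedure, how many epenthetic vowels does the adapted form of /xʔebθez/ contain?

3

The unsyllabifiable consonants are /x/, /b/, /z/; each receives one epenthetic vowel.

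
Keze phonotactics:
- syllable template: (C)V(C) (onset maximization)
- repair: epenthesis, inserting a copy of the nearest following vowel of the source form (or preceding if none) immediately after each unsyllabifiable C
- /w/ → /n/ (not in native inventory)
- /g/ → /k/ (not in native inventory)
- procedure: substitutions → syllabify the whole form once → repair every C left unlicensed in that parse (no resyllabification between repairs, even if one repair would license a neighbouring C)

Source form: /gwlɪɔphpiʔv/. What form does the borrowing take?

kɪnɪlɪɔphipiʔvi

Substitution: /g/ → /k/, /w/ → /n/, giving /knlɪɔphpiʔv/.
The consonants /k/, /n/, /h/, /v/ cannot be parsed into a legal (C)V(C) syllable (at most one coda consonant is licensed; onsets are limited to one consonant).
Inserting the epenthetic vowel yields /k/ → /kɪ/, /n/ → /nɪ/, /h/ → /hi/, /v/ → /vi/.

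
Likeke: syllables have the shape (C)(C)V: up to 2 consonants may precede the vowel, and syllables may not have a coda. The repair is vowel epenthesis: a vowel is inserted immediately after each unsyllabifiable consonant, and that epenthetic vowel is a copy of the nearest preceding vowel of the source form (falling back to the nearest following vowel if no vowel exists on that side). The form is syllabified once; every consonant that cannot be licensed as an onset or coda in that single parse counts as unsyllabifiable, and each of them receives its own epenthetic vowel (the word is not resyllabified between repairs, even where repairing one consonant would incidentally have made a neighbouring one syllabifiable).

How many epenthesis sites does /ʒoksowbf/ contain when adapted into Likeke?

The unsyllabifiable consonants are /w/, /b/, /f/; each receives one epenthetic vowel.

3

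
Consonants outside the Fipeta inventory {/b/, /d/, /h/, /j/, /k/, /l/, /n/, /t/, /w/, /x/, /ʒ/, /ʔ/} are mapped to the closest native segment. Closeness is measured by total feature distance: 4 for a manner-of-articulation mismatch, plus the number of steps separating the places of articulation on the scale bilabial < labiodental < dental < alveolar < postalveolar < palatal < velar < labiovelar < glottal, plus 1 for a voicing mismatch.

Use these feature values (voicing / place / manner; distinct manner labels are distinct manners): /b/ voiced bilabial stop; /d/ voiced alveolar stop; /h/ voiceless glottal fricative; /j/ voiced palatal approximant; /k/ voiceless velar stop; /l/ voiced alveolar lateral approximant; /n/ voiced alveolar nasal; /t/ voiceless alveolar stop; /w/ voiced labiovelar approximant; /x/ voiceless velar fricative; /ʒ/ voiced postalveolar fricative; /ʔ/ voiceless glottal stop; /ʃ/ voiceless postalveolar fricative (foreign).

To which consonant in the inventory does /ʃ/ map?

/ʒ/ is closest: same manner (fricative), place distance 0 (postalveolar→postalveolar), voicing differs (+1); total 1. Next closest is /x/ at distance 2.

ʒ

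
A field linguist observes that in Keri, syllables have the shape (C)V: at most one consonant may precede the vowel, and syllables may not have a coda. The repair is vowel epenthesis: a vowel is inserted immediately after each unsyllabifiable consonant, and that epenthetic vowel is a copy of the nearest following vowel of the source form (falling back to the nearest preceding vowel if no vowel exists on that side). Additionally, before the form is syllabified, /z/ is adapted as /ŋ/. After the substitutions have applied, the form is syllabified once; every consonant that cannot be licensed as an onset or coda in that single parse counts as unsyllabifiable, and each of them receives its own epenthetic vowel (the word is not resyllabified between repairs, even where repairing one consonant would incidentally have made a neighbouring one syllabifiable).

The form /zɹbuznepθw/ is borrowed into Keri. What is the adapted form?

Substitution: /z/ → /ŋ/, giving /ŋɹbuŋnepθw/.
The consonants /ŋ/, /ɹ/, /ŋ/, /p/, /θ/, /w/ cannot be parsed into a legal (C)V syllable (no codas are permitted; onsets are limited to one consonant).
Epenthesis after each stranded consonant: /ŋ/ → /ŋu/, /ɹ/ → /ɹu/, /ŋ/ → /ŋe/, /p/ → /pe/, /θ/ → /θe/, /w/ → /we/.

ŋuɹubuŋenepeθewe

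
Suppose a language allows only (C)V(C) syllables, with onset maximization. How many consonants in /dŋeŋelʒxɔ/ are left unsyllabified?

2

Under (C)V(C), the unsyllabifiable consonants are /d/, /ʒ/ (at most one coda consonant is licensed; onsets are limited to one consonant).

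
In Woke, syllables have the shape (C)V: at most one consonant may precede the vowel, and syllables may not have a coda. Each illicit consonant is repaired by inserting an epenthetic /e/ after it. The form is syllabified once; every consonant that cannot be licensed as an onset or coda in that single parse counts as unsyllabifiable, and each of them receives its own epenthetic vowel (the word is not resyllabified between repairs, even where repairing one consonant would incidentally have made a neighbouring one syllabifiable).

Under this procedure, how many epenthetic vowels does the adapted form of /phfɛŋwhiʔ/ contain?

5

The unsyllabifiable consonants are /p/, /h/, /ŋ/, /w/, /ʔ/; each receives one epenthetic vowel.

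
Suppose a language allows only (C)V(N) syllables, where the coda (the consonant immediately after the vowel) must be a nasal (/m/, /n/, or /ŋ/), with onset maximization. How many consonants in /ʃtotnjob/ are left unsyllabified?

4

Under (C)V(N), the unsyllabifiable consonants are /ʃ/, /t/, /n/, /b/ (only a nasal (/m/, /n/, or /ŋ/) is licensed in coda position; onsets are limited to one consonant).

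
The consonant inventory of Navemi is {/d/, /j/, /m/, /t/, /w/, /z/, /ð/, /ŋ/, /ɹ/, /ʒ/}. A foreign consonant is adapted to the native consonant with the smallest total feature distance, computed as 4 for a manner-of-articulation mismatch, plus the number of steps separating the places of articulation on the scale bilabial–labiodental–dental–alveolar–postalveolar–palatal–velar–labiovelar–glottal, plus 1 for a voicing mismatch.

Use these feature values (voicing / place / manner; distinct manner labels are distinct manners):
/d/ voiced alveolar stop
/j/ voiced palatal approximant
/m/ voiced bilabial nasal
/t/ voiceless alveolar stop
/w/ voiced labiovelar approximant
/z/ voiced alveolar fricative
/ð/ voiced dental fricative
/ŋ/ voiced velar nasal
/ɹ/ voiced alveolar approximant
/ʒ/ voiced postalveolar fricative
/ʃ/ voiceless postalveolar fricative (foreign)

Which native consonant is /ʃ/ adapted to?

ʒ

/ʒ/ is closest: same manner (fricative), place distance 0 (postalveolar→postalveolar), voicing differs (+1); total 1. Next closest is /z/ at distance 2.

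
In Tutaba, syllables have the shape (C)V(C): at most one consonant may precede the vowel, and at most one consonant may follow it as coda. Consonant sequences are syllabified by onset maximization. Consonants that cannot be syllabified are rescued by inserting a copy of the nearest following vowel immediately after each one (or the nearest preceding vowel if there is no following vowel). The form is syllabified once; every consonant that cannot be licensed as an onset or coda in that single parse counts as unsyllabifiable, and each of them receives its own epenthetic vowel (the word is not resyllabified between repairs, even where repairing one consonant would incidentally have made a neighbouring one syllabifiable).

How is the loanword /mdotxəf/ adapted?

Syllabifying with onset maximization leaves /m/ stranded (at most one coda consonant is licensed; onsets are limited to one consonant).
Epenthesis after each stranded consonant: /m/ → /mo/.

modotxəf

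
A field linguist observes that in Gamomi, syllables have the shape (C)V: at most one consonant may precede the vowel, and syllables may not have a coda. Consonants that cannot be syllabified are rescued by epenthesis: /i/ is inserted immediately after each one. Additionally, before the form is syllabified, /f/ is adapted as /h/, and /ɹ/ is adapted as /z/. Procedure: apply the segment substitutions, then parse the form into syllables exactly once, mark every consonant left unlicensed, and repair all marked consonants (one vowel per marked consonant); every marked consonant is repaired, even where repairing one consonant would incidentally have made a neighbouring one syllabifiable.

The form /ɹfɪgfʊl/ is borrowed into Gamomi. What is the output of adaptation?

zihɪgihʊli

Substitution: /ɹ/ → /z/, /f/ → /h/, giving /zhɪghʊl/.
Syllabifying with onset maximization leaves /z/, /g/, /l/ stranded (no codas are permitted; onsets are limited to one consonant).
Inserting the epenthetic vowel yields /z/ → /zi/, /g/ → /gi/, /l/ → /li/.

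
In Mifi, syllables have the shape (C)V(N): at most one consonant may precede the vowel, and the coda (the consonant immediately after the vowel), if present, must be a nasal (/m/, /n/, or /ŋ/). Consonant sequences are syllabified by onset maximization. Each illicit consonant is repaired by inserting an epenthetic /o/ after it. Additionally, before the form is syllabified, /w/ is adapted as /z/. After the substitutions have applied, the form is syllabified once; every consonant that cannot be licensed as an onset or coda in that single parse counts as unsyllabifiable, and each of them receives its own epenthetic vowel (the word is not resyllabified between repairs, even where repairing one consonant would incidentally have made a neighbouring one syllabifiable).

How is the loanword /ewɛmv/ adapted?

ezɛmvo

Substitution: /w/ → /z/, giving /ezɛmv/.
Syllabifying with onset maximization leaves /v/ stranded (only a nasal (/m/, /n/, or /ŋ/) is licensed in coda position; onsets are limited to one consonant).
Each unlicensed consonant becomes the onset of a new syllable: /v/ → /vo/.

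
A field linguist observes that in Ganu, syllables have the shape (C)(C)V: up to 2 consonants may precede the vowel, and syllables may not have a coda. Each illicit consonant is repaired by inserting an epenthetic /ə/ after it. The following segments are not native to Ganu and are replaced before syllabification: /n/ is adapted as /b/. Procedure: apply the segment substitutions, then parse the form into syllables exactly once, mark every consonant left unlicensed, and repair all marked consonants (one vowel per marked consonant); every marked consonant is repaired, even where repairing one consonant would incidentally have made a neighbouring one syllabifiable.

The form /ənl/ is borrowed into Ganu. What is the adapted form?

Substitution: /n/ → /b/, giving /əbl/.
The consonants /b/, /l/ cannot be parsed into a legal (C)(C)V syllable (no codas are permitted; onsets may contain at most 2 consonants).
Inserting the epenthetic vowel yields /b/ → /bə/, /l/ → /lə/.

əbələ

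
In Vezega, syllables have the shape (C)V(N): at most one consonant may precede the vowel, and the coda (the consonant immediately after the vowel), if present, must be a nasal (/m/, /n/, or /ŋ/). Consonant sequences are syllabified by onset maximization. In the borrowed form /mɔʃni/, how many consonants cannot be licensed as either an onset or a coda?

1

The consonants /ʃ/ cannot be parsed into a legal (C)V(N) syllable (only a nasal (/m/, /n/, or /ŋ/) is licensed in coda position; onsets are limited to one consonant).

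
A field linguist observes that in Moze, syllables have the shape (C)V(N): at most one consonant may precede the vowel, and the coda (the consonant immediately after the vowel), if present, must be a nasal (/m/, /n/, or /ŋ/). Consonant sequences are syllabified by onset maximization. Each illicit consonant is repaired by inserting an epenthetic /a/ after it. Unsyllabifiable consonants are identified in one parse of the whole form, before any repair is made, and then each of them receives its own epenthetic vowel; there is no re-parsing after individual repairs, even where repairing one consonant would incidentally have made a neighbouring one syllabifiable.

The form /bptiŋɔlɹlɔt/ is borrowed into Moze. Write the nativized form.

The consonants /b/, /p/, /l/, /ɹ/, /t/ cannot be parsed into a legal (C)V(N) syllable (only a nasal (/m/, /n/, or /ŋ/) is licensed in coda position; onsets are limited to one consonant).
Inserting the epenthetic vowel yields /b/ → /ba/, /p/ → /pa/, /l/ → /la/, /ɹ/ → /ɹa/, /t/ → /ta/.

bapatiŋɔlaɹalɔta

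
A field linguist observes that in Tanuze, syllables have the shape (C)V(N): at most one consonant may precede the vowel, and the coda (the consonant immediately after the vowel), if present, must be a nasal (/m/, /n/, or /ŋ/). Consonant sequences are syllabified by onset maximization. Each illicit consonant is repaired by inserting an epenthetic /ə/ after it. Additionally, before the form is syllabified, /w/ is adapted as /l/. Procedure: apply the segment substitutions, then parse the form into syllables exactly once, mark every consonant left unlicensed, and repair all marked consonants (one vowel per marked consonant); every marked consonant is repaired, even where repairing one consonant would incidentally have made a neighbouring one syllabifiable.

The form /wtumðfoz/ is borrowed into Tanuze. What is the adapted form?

Substitution: /w/ → /l/, giving /ltumðfoz/.
Syllabifying with onset maximization leaves /l/, /ð/, /z/ stranded (only a nasal (/m/, /n/, or /ŋ/) is licensed in coda position; onsets are limited to one consonant).
Epenthesis after each stranded consonant: /l/ → /lə/, /ð/ → /ðə/, /z/ → /zə/.

lətumðəfozə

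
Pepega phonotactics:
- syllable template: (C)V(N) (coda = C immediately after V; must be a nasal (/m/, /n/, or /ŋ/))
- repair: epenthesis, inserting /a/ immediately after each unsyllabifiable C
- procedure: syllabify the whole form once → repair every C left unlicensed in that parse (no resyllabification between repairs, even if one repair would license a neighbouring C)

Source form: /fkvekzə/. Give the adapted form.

fakavekazə

Under (C)V(N), the unsyllabifiable consonants are /f/, /k/, /k/ (only a nasal (/m/, /n/, or /ŋ/) is licensed in coda position; onsets are limited to one consonant).
Each unlicensed consonant becomes the onset of a new syllable: /f/ → /fa/, /k/ → /ka/, /k/ → /ka/.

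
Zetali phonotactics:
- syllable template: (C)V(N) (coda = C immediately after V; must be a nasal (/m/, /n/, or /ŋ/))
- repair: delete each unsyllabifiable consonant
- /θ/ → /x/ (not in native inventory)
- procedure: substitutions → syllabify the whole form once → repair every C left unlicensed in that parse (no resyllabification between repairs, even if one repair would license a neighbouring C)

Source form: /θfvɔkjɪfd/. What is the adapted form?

vɔjɪ

Substitution: /θ/ → /x/, giving /xfvɔkjɪfd/.
Syllabifying with onset maximization leaves /x/, /f/, /k/, /f/, /d/ stranded (only a nasal (/m/, /n/, or /ŋ/) is licensed in coda position; onsets are limited to one consonant).
Deleting the stranded consonants removes /x/, /f/, /k/, /f/, /d/.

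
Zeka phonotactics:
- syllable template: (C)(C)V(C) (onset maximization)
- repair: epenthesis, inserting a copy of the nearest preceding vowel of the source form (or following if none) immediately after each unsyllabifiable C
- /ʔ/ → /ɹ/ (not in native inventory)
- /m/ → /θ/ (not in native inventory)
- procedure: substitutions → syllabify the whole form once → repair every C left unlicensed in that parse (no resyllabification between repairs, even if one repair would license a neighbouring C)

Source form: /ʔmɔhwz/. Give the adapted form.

Substitution: /ʔ/ → /ɹ/, /m/ → /θ/, giving /ɹθɔhwz/.
Under (C)(C)V(C), the unsyllabifiable consonants are /w/, /z/ (at most one coda consonant is licensed; onsets may contain at most 2 consonants).
Each unlicensed consonant becomes the onset of a new syllable: /w/ → /wɔ/, /z/ → /zɔ/.

ɹθɔhwɔzɔ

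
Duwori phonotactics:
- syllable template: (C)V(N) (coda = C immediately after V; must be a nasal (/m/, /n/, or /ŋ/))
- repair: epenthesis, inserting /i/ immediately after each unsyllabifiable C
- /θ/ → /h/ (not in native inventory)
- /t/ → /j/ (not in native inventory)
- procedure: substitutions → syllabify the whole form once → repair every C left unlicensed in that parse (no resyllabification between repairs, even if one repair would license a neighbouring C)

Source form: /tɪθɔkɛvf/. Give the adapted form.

Substitution: /t/ → /j/, /θ/ → /h/, giving /jɪhɔkɛvf/.
The consonants /v/, /f/ cannot be parsed into a legal (C)V(N) syllable (only a nasal (/m/, /n/, or /ŋ/) is licensed in coda position; onsets are limited to one consonant).
Inserting the epenthetic vowel yields /v/ → /vi/, /f/ → /fi/.

jɪhɔkɛvifi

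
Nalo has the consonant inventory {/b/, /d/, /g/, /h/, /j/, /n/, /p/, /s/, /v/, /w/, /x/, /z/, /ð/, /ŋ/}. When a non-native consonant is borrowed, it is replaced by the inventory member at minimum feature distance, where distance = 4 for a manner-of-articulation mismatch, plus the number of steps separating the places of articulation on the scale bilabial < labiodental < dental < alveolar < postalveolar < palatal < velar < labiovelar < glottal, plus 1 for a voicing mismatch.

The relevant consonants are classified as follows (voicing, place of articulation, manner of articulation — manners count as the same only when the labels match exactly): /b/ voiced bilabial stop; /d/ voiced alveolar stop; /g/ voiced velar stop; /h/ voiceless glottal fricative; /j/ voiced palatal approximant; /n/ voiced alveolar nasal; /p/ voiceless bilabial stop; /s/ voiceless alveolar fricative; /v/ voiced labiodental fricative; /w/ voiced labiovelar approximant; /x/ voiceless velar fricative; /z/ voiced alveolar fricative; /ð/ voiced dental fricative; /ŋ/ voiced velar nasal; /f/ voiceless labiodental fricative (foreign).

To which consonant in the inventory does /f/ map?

/v/ is closest: same manner (fricative), place distance 0 (labiodental→labiodental), voicing differs (+1); total 1. Next closest is /s/ at distance 2.

v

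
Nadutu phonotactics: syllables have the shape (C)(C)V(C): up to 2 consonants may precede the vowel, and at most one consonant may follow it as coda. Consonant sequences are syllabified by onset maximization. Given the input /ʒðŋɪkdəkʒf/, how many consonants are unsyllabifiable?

3

Syllabifying with onset maximization leaves /ʒ/, /ʒ/, /f/ stranded (at most one coda consonant is licensed; onsets may contain at most 2 consonants).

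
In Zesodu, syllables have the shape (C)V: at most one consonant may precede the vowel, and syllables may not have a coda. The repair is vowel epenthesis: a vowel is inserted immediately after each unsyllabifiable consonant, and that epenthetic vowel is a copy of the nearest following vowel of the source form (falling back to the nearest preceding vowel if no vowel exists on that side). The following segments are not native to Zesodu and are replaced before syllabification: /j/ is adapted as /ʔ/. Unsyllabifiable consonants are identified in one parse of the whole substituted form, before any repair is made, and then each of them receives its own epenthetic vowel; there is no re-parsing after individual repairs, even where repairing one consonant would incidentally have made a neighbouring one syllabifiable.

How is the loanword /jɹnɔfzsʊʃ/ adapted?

Substitution: /j/ → /ʔ/, giving /ʔɹnɔfzsʊʃ/.
Under (C)V, the unsyllabifiable consonants are /ʔ/, /ɹ/, /f/, /z/, /ʃ/ (no codas are permitted; onsets are limited to one consonant).
Each unlicensed consonant becomes the onset of a new syllable: /ʔ/ → /ʔɔ/, /ɹ/ → /ɹɔ/, /f/ → /fʊ/, /z/ → /zʊ/, /ʃ/ → /ʃʊ/.

ʔɔɹɔnɔfʊzʊsʊʃʊ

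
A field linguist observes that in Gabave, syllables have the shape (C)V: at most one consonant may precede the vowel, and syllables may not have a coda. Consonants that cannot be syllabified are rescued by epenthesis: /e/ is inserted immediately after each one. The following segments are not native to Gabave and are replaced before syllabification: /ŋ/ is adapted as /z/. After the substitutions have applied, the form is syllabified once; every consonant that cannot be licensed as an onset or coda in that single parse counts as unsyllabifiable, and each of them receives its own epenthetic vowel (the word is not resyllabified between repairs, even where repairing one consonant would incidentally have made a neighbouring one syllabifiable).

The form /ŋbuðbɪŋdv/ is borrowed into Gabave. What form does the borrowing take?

Substitution: /ŋ/ → /z/, giving /zbuðbɪzdv/.
Syllabifying with onset maximization leaves /z/, /ð/, /z/, /d/, /v/ stranded (no codas are permitted; onsets are limited to one consonant).
Each unlicensed consonant becomes the onset of a new syllable: /z/ → /ze/, /ð/ → /ðe/, /z/ → /ze/, /d/ → /de/, /v/ → /ve/.

zebuðebɪzedeve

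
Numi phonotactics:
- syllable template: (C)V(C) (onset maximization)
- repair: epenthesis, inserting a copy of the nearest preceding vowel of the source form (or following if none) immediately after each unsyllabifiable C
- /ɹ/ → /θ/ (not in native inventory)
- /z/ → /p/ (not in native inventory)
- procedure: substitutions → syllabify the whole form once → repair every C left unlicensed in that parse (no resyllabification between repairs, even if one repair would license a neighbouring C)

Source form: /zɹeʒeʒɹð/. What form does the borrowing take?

Substitution: /z/ → /p/, /ɹ/ → /θ/, giving /pθeʒeʒθð/.
Under (C)V(C), the unsyllabifiable consonants are /p/, /θ/, /ð/ (at most one coda consonant is licensed; onsets are limited to one consonant).
Epenthesis after each stranded consonant: /p/ → /pe/, /θ/ → /θe/, /ð/ → /ðe/.

peθeʒeʒθeðe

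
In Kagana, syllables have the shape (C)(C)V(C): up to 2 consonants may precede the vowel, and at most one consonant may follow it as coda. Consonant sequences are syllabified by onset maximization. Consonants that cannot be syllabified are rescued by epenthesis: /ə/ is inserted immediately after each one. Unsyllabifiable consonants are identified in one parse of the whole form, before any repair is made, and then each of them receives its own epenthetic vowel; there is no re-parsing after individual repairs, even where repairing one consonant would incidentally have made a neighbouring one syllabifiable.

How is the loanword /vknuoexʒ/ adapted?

The consonants /v/, /ʒ/ cannot be parsed into a legal (C)(C)V(C) syllable (at most one coda consonant is licensed; onsets may contain at most 2 consonants).
Epenthesis after each stranded consonant: /v/ → /və/, /ʒ/ → /ʒə/.

vəknuoexʒə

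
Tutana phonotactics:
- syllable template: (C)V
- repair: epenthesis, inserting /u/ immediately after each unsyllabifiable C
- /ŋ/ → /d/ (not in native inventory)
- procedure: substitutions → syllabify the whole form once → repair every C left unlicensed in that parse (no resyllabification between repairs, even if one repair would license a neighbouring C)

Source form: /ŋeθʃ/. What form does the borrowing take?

deθuʃu

Substitution: /ŋ/ → /d/, giving /deθʃ/.
The consonants /θ/, /ʃ/ cannot be parsed into a legal (C)V syllable (no codas are permitted; onsets are limited to one consonant).
Epenthesis after each stranded consonant: /θ/ → /θu/, /ʃ/ → /ʃu/.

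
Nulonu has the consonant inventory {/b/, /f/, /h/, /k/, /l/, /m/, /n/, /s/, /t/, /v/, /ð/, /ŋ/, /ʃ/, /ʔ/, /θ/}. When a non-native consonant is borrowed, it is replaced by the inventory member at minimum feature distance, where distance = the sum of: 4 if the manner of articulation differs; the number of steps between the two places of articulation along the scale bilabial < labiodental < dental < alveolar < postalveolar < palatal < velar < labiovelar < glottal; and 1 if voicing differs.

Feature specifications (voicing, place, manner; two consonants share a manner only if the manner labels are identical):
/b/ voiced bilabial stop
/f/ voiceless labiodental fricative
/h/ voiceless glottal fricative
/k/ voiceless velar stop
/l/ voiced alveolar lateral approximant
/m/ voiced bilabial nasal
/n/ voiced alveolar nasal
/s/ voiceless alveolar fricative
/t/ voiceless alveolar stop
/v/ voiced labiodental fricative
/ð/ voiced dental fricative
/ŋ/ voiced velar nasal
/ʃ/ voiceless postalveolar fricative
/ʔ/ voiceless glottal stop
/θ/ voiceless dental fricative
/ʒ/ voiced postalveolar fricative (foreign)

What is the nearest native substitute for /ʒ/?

ʃ

/ʃ/ is closest: same manner (fricative), place distance 0 (postalveolar→postalveolar), voicing differs (+1); total 1. Next closest is /s/ at distance 2.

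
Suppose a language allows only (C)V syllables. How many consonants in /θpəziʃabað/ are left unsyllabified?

2

The consonants /θ/, /ð/ cannot be parsed into a legal (C)V syllable (no codas are permitted; onsets are limited to one consonant).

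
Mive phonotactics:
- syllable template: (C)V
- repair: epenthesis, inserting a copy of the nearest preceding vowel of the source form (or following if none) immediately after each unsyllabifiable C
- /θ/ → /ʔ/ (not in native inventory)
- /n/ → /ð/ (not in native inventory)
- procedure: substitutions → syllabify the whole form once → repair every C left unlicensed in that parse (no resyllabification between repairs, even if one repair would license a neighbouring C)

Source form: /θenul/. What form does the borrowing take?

ʔeðulu

Substitution: /θ/ → /ʔ/, /n/ → /ð/, giving /ʔeðul/.
Under (C)V, the unsyllabifiable consonants are /l/ (no codas are permitted; onsets are limited to one consonant).
Epenthesis after each stranded consonant: /l/ → /lu/.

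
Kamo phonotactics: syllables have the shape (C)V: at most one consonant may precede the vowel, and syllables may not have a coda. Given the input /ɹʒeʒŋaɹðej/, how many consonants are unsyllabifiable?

The consonants /ɹ/, /ʒ/, /ɹ/, /j/ cannot be parsed into a legal (C)V syllable (no codas are permitted; onsets are limited to one consonant).

4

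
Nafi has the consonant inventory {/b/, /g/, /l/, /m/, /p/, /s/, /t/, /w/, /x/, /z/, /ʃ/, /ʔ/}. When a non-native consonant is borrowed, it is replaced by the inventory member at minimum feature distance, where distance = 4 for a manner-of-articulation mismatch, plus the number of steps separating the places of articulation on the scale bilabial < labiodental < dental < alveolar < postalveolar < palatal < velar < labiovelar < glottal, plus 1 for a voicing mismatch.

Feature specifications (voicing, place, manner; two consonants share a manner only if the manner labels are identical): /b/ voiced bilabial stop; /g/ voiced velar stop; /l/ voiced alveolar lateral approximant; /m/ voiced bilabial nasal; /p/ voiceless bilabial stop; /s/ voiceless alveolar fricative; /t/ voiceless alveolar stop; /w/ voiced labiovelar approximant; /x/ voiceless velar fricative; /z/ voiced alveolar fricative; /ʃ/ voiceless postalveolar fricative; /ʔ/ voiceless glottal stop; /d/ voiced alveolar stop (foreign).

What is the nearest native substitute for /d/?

/t/ is closest: same manner (stop), place distance 0 (alveolar→alveolar), voicing differs (+1); total 1. Next closest is /b/ at distance 3.

t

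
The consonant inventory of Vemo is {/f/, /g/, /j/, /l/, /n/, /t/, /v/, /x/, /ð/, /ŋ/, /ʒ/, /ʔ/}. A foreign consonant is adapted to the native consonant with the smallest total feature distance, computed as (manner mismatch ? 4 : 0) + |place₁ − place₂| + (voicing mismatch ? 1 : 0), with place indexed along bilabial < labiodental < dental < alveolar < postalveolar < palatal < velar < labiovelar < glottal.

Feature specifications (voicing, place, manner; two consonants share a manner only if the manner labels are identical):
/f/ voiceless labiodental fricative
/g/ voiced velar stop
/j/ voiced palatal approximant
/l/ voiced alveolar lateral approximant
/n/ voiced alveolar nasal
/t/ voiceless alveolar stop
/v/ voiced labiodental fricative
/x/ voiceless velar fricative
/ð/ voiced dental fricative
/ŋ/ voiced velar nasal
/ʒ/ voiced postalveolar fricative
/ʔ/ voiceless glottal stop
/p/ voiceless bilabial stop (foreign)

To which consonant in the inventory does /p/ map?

/t/ is closest: same manner (stop), place distance 3 (bilabial→alveolar), same voicing; total 3. Next closest is /f/ at distance 5.

t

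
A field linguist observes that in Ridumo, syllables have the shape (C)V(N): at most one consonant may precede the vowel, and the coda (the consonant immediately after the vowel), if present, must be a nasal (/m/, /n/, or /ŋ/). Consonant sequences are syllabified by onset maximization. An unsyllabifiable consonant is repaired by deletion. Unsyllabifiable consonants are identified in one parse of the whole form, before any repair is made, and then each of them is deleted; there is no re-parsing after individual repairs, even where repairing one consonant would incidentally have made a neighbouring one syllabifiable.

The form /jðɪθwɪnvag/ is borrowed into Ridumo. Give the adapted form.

ðɪwɪnva

Under (C)V(N), the unsyllabifiable consonants are /j/, /θ/, /g/ (only a nasal (/m/, /n/, or /ŋ/) is licensed in coda position; onsets are limited to one consonant).
Each unlicensed consonant is deleted: /j/, /θ/, /g/.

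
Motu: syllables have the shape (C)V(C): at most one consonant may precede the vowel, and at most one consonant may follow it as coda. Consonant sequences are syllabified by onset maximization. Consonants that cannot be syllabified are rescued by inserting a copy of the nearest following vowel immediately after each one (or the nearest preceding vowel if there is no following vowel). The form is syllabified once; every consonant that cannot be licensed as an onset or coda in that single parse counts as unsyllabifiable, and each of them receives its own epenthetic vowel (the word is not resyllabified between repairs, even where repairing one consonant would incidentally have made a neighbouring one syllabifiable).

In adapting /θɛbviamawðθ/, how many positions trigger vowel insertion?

The unsyllabifiable consonants are /ð/, /θ/; each receives one epenthetic vowel.

2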